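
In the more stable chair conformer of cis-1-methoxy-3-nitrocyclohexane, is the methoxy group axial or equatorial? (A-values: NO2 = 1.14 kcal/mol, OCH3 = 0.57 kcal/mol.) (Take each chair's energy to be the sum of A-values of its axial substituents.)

C1 and C3 have the same parity, so for the cis isomer the two substituents are e,e in one chair and a,a in the other.
Chair I (nitro axial, methoxy axial): E = 1.71 kcal/mol.
Chair II (nitro equatorial, methoxy equatorial): E = 0.00 kcal/mol.
Chair II is the more stable (lower-energy) conformer, and in that chair the methoxy group is equatorial.

equatorial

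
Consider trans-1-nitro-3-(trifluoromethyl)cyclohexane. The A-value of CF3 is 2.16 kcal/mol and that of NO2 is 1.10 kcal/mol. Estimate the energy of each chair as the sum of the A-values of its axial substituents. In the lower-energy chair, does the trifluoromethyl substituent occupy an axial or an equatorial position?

equatorial

C1 and C3 have the same parity, so for the trans isomer the two substituents are one axial and one equatorial in each chair.
Chair I (trifluoromethyl axial, nitro equatorial): E = 2.16 kcal/mol.
Chair II (trifluoromethyl equatorial, nitro axial): E = 1.10 kcal/mol.
Chair II is the more stable (lower-energy) conformer, and in that chair the trifluoromethyl group is equatorial.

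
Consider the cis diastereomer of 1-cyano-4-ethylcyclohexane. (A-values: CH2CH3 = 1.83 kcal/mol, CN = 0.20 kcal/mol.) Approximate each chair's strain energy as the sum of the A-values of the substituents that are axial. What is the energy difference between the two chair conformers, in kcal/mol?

1.63 kcal/mol

C1 and C4 have opposite parity, so for the cis isomer the two substituents are one axial and one equatorial in each chair.
Chair I (ethyl axial, cyano equatorial): E = 1.83 kcal/mol.
Chair II (ethyl equatorial, cyano axial): E = 0.20 kcal/mol.
ΔE = 1.83 − 0.20 = 1.63 kcal/mol; chair II is more stable.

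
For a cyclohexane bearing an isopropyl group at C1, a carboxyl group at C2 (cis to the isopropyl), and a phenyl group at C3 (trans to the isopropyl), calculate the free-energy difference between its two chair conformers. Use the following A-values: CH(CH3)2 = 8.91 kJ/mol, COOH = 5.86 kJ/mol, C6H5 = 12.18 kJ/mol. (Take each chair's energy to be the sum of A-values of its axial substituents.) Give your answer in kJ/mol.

9.13 kJ/mol

Chair I (isopropyl axial, carboxyl equatorial, phenyl equatorial): E = 8.91 kJ/mol.
Chair II (isopropyl equatorial, carboxyl axial, phenyl axial): E = 18.04 kJ/mol.
ΔE = 18.04 − 8.91 = 9.13 kJ/mol; chair I is more stable.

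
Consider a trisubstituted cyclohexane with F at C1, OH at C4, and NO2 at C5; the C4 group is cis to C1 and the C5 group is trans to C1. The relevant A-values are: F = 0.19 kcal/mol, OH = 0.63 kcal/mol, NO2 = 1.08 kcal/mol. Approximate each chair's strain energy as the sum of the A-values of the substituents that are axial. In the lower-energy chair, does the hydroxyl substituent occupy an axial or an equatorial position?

equatorial

Chair I (fluoro axial, hydroxyl equatorial, nitro equatorial): E = 0.19 kcal/mol.
Chair II (fluoro equatorial, hydroxyl axial, nitro axial): E = 1.71 kcal/mol.
Chair I is the more stable (lower-energy) conformer, and in that chair the hydroxyl group is equatorial.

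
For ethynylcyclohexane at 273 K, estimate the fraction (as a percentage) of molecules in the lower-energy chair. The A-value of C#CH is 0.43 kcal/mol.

68.8%

One chair has the ethynyl group axial (E = 0.43 kcal/mol) and the other has it equatorial (E = 0).
ΔG = 0.43 kcal/mol between the two chairs.
K = exp(ΔG/RT) with R = 1.987×10⁻³ kcal mol⁻¹ K⁻¹ and T = 273 K gives K ≈ 2.21.
Fraction in the lower-energy chair = K/(K+1) = 68.8%.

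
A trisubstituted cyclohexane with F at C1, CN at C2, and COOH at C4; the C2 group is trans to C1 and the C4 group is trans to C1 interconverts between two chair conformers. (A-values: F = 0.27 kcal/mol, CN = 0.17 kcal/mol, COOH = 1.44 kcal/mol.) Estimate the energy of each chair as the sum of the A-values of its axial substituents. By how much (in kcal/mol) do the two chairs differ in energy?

1.88 kcal/mol

Chair I (fluoro axial, cyano axial, carboxyl axial): E = 1.88 kcal/mol.
Chair II (fluoro equatorial, cyano equatorial, carboxyl equatorial): E = 0.00 kcal/mol.
ΔE = 1.88 − 0.00 = 1.88 kcal/mol; chair II is more stable.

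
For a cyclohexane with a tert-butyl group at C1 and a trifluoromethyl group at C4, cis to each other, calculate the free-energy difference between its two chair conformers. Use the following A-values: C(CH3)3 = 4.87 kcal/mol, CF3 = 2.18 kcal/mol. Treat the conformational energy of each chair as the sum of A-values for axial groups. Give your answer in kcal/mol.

2.69 kcal/mol

C1 and C4 have opposite parity, so for the cis isomer the two substituents are one axial and one equatorial in each chair.
Chair I (tert-butyl axial, trifluoromethyl equatorial): E = 4.87 kcal/mol.
Chair II (tert-butyl equatorial, trifluoromethyl axial): E = 2.18 kcal/mol.
ΔE = 4.87 − 2.18 = 2.69 kcal/mol; chair II is more stable.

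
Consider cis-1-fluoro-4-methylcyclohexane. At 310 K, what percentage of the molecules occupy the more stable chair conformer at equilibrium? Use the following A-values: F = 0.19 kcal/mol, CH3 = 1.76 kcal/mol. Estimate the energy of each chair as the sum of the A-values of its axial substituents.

C1 and C4 have opposite parity, so for the cis isomer the two substituents are one axial and one equatorial in each chair.
Chair I (fluoro axial, methyl equatorial): E = 0.19 kcal/mol; chair II (fluoro equatorial, methyl axial): E = 1.76 kcal/mol.
ΔG = 1.57 kcal/mol between the two chairs.
K = exp(ΔG/RT) with R = 1.987×10⁻³ kcal mol⁻¹ K⁻¹ and T = 310 K gives K ≈ 12.8.
Fraction in the lower-energy chair = K/(K+1) = 92.7%.

92.7%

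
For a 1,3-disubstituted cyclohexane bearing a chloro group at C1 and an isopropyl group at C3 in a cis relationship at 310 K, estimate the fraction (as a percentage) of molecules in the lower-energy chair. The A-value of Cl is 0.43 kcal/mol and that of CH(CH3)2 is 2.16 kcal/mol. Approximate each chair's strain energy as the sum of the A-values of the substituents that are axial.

98.5%

C1 and C3 have the same parity, so for the cis isomer the two substituents are e,e in one chair and a,a in the other.
Chair I (chloro axial, isopropyl axial): E = 2.59 kcal/mol; chair II (chloro equatorial, isopropyl equatorial): E = 0.00 kcal/mol.
ΔG = 2.59 kcal/mol between the two chairs.
K = exp(ΔG/RT) with R = 1.987×10⁻³ kcal mol⁻¹ K⁻¹ and T = 310 K gives K ≈ 67.
Fraction in the lower-energy chair = K/(K+1) = 98.5%.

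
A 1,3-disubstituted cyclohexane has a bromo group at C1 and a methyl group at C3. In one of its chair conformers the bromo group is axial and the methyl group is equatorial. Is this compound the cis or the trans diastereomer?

C1 and C3 have the same parity, so their axial bonds point in the same direction.
With same-parity carbons, two substituents on the same face are both axial or both equatorial; opposite faces give one of each.
Here the groups are axial/equatorial → opposite face → trans.

trans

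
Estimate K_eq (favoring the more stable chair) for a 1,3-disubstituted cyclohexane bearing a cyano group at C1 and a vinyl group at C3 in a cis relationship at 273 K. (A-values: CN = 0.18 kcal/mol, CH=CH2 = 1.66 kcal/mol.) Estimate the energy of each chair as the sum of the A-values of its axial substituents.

K ≈ 29.7

C1 and C3 have the same parity, so for the cis isomer the two substituents are e,e in one chair and a,a in the other.
Chair I (cyano axial, vinyl axial): E = 1.84 kcal/mol; chair II (cyano equatorial, vinyl equatorial): E = 0.00 kcal/mol.
ΔG = 1.84 kcal/mol between the two chairs.
K = exp(ΔG/RT) with R = 1.987×10⁻³ kcal mol⁻¹ K⁻¹ and T = 273 K gives K ≈ 29.7.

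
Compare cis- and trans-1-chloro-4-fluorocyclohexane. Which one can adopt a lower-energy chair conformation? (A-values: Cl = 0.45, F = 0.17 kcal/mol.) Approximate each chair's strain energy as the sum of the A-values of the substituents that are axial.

At 1,4 positions (parity opposite): cis → (a,e or e,a); trans → (e,e or a,a).
Best chair for cis: E = 0.17 kcal/mol; best chair for trans: E = 0.00 kcal/mol.
The trans isomer is lower by 0.17 kcal/mol.

trans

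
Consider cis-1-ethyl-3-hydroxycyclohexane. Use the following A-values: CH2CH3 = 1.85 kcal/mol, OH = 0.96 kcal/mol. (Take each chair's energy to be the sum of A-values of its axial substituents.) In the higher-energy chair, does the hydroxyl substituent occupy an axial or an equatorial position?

C1 and C3 have the same parity, so for the cis isomer the two substituents are e,e in one chair and a,a in the other.
Chair I (ethyl axial, hydroxyl axial): E = 2.81 kcal/mol.
Chair II (ethyl equatorial, hydroxyl equatorial): E = 0.00 kcal/mol.
Chair I is the less stable (higher-energy) conformer, and in that chair the hydroxyl group is axial.

axial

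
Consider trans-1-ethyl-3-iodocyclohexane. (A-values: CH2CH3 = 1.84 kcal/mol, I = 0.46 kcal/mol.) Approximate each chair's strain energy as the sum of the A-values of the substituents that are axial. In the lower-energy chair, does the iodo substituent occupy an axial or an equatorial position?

axial

C1 and C3 have the same parity, so for the trans isomer the two substituents are one axial and one equatorial in each chair.
Chair I (ethyl axial, iodo equatorial): E = 1.84 kcal/mol.
Chair II (ethyl equatorial, iodo axial): E = 0.46 kcal/mol.
Chair II is the more stable (lower-energy) conformer, and in that chair the iodo group is axial.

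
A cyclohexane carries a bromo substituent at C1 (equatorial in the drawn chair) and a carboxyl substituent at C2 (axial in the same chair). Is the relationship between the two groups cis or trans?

C1 and C2 have opposite parity, so their axial bonds point in opposite directions.
With opposite-parity carbons, two substituents on the same face are one axial and one equatorial; opposite faces give both axial or both equatorial.
Here the groups are equatorial/axial → same face → cis.

cis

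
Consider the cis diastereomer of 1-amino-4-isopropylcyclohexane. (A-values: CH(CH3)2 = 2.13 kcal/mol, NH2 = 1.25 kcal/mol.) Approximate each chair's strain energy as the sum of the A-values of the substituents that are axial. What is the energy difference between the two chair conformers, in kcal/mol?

0.88 kcal/mol

C1 and C4 have opposite parity, so for the cis isomer the two substituents are one axial and one equatorial in each chair.
Chair I (isopropyl axial, amino equatorial): E = 2.13 kcal/mol.
Chair II (isopropyl equatorial, amino axial): E = 1.25 kcal/mol.
ΔE = 2.13 − 1.25 = 0.88 kcal/mol; chair II is more stable.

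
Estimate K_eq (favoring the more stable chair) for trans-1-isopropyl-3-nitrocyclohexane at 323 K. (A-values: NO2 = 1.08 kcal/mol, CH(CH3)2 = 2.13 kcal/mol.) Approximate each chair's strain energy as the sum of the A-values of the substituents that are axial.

C1 and C3 have the same parity, so for the trans isomer the two substituents are one axial and one equatorial in each chair.
Chair I (nitro axial, isopropyl equatorial): E = 1.08 kcal/mol; chair II (nitro equatorial, isopropyl axial): E = 2.13 kcal/mol.
ΔG = 1.05 kcal/mol between the two chairs.
K = exp(ΔG/RT) with R = 1.987×10⁻³ kcal mol⁻¹ K⁻¹ and T = 323 K gives K ≈ 5.13.

K ≈ 5.13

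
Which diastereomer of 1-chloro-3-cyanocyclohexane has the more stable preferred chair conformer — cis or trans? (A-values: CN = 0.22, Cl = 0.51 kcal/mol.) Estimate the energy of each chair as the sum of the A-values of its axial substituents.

At 1,3 positions (parity same): cis → (e,e or a,a); trans → (a,e or e,a).
Best chair for cis: E = 0.00 kcal/mol; best chair for trans: E = 0.22 kcal/mol.
The cis isomer is lower by 0.22 kcal/mol.

cis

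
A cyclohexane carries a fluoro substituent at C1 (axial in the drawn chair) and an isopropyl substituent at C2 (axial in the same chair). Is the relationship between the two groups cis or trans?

trans

C1 and C2 have opposite parity, so their axial bonds point in opposite directions.
With opposite-parity carbons, two substituents on the same face are one axial and one equatorial; opposite faces give both axial or both equatorial.
Here the groups are axial/axial → opposite face → trans.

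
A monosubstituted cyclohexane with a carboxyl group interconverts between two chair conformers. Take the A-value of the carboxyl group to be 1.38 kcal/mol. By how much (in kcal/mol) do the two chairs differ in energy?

A monosubstituted cyclohexane has one chair with the carboxyl group axial (E = A = 1.38 kcal/mol) and one with it equatorial (E = 0).
ΔE = 1.38 − 0 = 1.38 kcal/mol.

1.38 kcal/mol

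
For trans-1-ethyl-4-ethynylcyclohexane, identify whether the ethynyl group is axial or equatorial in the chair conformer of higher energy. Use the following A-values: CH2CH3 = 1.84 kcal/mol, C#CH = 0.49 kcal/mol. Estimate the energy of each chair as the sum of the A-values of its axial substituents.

axial

C1 and C4 have opposite parity, so for the trans isomer the two substituents are e,e in one chair and a,a in the other.
Chair I (ethyl axial, ethynyl axial): E = 2.33 kcal/mol.
Chair II (ethyl equatorial, ethynyl equatorial): E = 0.00 kcal/mol.
Chair I is the less stable (higher-energy) conformer, and in that chair the ethynyl group is axial.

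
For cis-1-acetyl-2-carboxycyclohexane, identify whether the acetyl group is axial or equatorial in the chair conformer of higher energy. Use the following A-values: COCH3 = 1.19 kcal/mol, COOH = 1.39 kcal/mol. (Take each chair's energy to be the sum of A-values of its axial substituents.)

equatorial

C1 and C2 have opposite parity, so for the cis isomer the two substituents are one axial and one equatorial in each chair.
Chair I (acetyl axial, carboxyl equatorial): E = 1.19 kcal/mol.
Chair II (acetyl equatorial, carboxyl axial): E = 1.39 kcal/mol.
Chair II is the less stable (higher-energy) conformer, and in that chair the acetyl group is equatorial.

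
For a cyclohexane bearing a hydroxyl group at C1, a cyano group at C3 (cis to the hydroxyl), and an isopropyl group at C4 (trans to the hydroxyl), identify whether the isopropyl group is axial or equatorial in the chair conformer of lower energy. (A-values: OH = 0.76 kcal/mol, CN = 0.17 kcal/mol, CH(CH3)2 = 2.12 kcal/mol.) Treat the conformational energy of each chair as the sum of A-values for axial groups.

equatorial

Chair I (hydroxyl axial, cyano axial, isopropyl axial): E = 3.05 kcal/mol.
Chair II (hydroxyl equatorial, cyano equatorial, isopropyl equatorial): E = 0.00 kcal/mol.
Chair II is the more stable (lower-energy) conformer, and in that chair the isopropyl group is equatorial.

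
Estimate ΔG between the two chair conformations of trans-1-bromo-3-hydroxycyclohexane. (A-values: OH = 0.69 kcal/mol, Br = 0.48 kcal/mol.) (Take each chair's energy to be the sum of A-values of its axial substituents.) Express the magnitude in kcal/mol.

0.21 kcal/mol

C1 and C3 have the same parity, so for the trans isomer the two substituents are one axial and one equatorial in each chair.
Chair I (hydroxyl axial, bromo equatorial): E = 0.69 kcal/mol.
Chair II (hydroxyl equatorial, bromo axial): E = 0.48 kcal/mol.
ΔE = 0.69 − 0.48 = 0.21 kcal/mol; chair II is more stable.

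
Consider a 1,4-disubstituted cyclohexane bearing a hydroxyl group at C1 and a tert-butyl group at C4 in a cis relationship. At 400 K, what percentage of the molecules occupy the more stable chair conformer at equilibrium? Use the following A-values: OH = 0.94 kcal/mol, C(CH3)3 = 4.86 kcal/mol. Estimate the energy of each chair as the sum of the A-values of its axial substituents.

99.3%

C1 and C4 have opposite parity, so for the cis isomer the two substituents are one axial and one equatorial in each chair.
Chair I (hydroxyl axial, tert-butyl equatorial): E = 0.94 kcal/mol; chair II (hydroxyl equatorial, tert-butyl axial): E = 4.86 kcal/mol.
ΔG = 3.92 kcal/mol between the two chairs.
K = exp(ΔG/RT) with R = 1.987×10⁻³ kcal mol⁻¹ K⁻¹ and T = 400 K gives K ≈ 139.
Fraction in the lower-energy chair = K/(K+1) = 99.3%.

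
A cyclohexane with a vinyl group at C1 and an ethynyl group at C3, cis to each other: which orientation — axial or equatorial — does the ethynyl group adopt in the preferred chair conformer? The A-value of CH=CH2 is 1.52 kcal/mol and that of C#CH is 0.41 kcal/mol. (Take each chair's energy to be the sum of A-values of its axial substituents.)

C1 and C3 have the same parity, so for the cis isomer the two substituents are e,e in one chair and a,a in the other.
Chair I (vinyl axial, ethynyl axial): E = 1.93 kcal/mol.
Chair II (vinyl equatorial, ethynyl equatorial): E = 0.00 kcal/mol.
Chair II is the more stable (lower-energy) conformer, and in that chair the ethynyl group is equatorial.

equatorial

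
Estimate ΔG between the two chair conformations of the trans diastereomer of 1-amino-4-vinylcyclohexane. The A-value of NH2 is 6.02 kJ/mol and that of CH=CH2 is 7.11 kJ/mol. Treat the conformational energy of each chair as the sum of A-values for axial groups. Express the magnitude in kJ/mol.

C1 and C4 have opposite parity, so for the trans isomer the two substituents are e,e in one chair and a,a in the other.
Chair I (amino axial, vinyl axial): E = 13.13 kJ/mol.
Chair II (amino equatorial, vinyl equatorial): E = 0.00 kJ/mol.
ΔE = 13.13 − 0.00 = 13.13 kJ/mol; chair II is more stable.

13.13 kJ/mol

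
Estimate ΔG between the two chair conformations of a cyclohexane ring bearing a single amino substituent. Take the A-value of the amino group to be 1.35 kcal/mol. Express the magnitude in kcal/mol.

1.35 kcal/mol

A monosubstituted cyclohexane has one chair with the amino group axial (E = A = 1.35 kcal/mol) and one with it equatorial (E = 0).
ΔE = 1.35 − 0 = 1.35 kcal/mol.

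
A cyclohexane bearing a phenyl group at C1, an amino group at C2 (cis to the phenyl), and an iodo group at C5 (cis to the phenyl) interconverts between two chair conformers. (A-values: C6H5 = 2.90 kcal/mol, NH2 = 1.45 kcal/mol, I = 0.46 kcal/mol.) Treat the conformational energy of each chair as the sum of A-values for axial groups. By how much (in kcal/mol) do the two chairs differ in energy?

1.91 kcal/mol

Chair I (phenyl axial, amino equatorial, iodo axial): E = 3.36 kcal/mol.
Chair II (phenyl equatorial, amino axial, iodo equatorial): E = 1.45 kcal/mol.
ΔE = 3.36 − 1.45 = 1.91 kcal/mol; chair II is more stable.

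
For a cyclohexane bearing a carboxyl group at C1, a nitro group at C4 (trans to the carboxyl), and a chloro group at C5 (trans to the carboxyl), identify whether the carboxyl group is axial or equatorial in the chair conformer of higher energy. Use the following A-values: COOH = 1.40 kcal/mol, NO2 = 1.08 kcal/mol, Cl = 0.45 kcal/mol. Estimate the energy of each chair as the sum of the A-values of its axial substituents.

Chair I (carboxyl axial, nitro axial, chloro equatorial): E = 2.48 kcal/mol.
Chair II (carboxyl equatorial, nitro equatorial, chloro axial): E = 0.45 kcal/mol.
Chair I is the less stable (higher-energy) conformer, and in that chair the carboxyl group is axial.

axial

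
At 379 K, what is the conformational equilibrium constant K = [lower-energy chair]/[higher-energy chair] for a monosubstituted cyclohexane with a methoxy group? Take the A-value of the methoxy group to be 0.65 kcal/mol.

K ≈ 2.37

One chair has the methoxy group axial (E = 0.65 kcal/mol) and the other has it equatorial (E = 0).
ΔG = 0.65 kcal/mol between the two chairs.
K = exp(ΔG/RT) with R = 1.987×10⁻³ kcal mol⁻¹ K⁻¹ and T = 379 K gives K ≈ 2.37.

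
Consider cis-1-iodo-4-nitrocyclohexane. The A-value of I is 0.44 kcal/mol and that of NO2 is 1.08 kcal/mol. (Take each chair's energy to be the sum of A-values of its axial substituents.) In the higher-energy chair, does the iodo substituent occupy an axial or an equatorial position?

equatorial

C1 and C4 have opposite parity, so for the cis isomer the two substituents are one axial and one equatorial in each chair.
Chair I (iodo axial, nitro equatorial): E = 0.44 kcal/mol.
Chair II (iodo equatorial, nitro axial): E = 1.08 kcal/mol.
Chair II is the less stable (higher-energy) conformer, and in that chair the iodo group is equatorial.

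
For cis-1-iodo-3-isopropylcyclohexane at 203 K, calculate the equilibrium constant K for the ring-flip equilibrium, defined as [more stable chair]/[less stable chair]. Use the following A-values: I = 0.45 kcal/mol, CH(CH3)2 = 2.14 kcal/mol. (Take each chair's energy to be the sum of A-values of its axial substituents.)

C1 and C3 have the same parity, so for the cis isomer the two substituents are e,e in one chair and a,a in the other.
Chair I (iodo axial, isopropyl axial): E = 2.59 kcal/mol; chair II (iodo equatorial, isopropyl equatorial): E = 0.00 kcal/mol.
ΔG = 2.59 kcal/mol between the two chairs.
K = exp(ΔG/RT) with R = 1.987×10⁻³ kcal mol⁻¹ K⁻¹ and T = 203 K gives K ≈ 615.

K ≈ 615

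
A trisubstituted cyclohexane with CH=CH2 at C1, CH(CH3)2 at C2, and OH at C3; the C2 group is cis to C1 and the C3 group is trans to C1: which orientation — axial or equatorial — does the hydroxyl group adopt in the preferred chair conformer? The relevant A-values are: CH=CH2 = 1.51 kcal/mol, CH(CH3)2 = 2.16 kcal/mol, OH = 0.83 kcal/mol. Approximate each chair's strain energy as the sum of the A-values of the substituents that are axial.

equatorial

Chair I (vinyl axial, isopropyl equatorial, hydroxyl equatorial): E = 1.51 kcal/mol.
Chair II (vinyl equatorial, isopropyl axial, hydroxyl axial): E = 2.99 kcal/mol.
Chair I is the more stable (lower-energy) conformer, and in that chair the hydroxyl group is equatorial.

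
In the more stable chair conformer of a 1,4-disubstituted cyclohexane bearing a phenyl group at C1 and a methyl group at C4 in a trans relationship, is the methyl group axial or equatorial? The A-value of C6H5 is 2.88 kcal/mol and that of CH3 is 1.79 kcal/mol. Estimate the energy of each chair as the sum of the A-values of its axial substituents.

equatorial

C1 and C4 have opposite parity, so for the trans isomer the two substituents are e,e in one chair and a,a in the other.
Chair I (phenyl axial, methyl axial): E = 4.67 kcal/mol.
Chair II (phenyl equatorial, methyl equatorial): E = 0.00 kcal/mol.
Chair II is the more stable (lower-energy) conformer, and in that chair the methyl group is equatorial.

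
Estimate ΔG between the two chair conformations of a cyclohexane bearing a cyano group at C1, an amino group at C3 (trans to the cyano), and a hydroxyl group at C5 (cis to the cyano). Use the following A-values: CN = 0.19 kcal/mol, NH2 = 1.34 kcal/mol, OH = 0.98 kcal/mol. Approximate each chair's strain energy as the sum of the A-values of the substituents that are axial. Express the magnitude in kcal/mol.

0.17 kcal/mol

Chair I (cyano axial, amino equatorial, hydroxyl axial): E = 1.17 kcal/mol.
Chair II (cyano equatorial, amino axial, hydroxyl equatorial): E = 1.34 kcal/mol.
ΔE = 1.34 − 1.17 = 0.17 kcal/mol; chair I is more stable.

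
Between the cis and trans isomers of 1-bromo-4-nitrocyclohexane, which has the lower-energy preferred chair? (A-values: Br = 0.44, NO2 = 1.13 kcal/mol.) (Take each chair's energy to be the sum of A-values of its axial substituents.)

At 1,4 positions (parity opposite): cis → (a,e or e,a); trans → (e,e or a,a).
Best chair for cis: E = 0.44 kcal/mol; best chair for trans: E = 0.00 kcal/mol.
The trans isomer is lower by 0.44 kcal/mol.

trans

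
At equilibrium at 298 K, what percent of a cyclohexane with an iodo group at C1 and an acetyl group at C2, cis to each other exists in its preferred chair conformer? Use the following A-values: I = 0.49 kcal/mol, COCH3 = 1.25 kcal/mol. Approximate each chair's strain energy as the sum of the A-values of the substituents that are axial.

78.3%

C1 and C2 have opposite parity, so for the cis isomer the two substituents are one axial and one equatorial in each chair.
Chair I (iodo axial, acetyl equatorial): E = 0.49 kcal/mol; chair II (iodo equatorial, acetyl axial): E = 1.25 kcal/mol.
ΔG = 0.76 kcal/mol between the two chairs.
K = exp(ΔG/RT) with R = 1.987×10⁻³ kcal mol⁻¹ K⁻¹ and T = 298 K gives K ≈ 3.61.
Fraction in the lower-energy chair = K/(K+1) = 78.3%.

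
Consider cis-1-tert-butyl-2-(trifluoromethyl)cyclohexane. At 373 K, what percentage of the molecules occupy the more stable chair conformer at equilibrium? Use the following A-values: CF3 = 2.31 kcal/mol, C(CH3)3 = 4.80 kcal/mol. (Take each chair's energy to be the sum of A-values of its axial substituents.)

C1 and C2 have opposite parity, so for the cis isomer the two substituents are one axial and one equatorial in each chair.
Chair I (trifluoromethyl axial, tert-butyl equatorial): E = 2.31 kcal/mol; chair II (trifluoromethyl equatorial, tert-butyl axial): E = 4.80 kcal/mol.
ΔG = 2.49 kcal/mol between the two chairs.
K = exp(ΔG/RT) with R = 1.987×10⁻³ kcal mol⁻¹ K⁻¹ and T = 373 K gives K ≈ 28.8.
Fraction in the lower-energy chair = K/(K+1) = 96.6%.

96.6%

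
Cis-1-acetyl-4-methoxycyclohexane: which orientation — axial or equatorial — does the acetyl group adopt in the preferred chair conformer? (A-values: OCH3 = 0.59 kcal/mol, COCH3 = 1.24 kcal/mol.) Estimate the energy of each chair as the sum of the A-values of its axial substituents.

C1 and C4 have opposite parity, so for the cis isomer the two substituents are one axial and one equatorial in each chair.
Chair I (methoxy axial, acetyl equatorial): E = 0.59 kcal/mol.
Chair II (methoxy equatorial, acetyl axial): E = 1.24 kcal/mol.
Chair I is the more stable (lower-energy) conformer, and in that chair the acetyl group is equatorial.

equatorial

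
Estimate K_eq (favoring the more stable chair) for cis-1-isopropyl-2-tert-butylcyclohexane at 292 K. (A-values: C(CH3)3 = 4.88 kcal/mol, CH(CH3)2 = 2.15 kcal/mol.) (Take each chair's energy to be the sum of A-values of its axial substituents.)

K ≈ 111

C1 and C2 have opposite parity, so for the cis isomer the two substituents are one axial and one equatorial in each chair.
Chair I (tert-butyl axial, isopropyl equatorial): E = 4.88 kcal/mol; chair II (tert-butyl equatorial, isopropyl axial): E = 2.15 kcal/mol.
ΔG = 2.73 kcal/mol between the two chairs.
K = exp(ΔG/RT) with R = 1.987×10⁻³ kcal mol⁻¹ K⁻¹ and T = 292 K gives K ≈ 111.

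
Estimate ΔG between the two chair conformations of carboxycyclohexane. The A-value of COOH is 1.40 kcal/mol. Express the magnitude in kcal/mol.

A monosubstituted cyclohexane has one chair with the carboxyl group axial (E = A = 1.40 kcal/mol) and one with it equatorial (E = 0).
ΔE = 1.40 − 0 = 1.40 kcal/mol.

1.40 kcal/mol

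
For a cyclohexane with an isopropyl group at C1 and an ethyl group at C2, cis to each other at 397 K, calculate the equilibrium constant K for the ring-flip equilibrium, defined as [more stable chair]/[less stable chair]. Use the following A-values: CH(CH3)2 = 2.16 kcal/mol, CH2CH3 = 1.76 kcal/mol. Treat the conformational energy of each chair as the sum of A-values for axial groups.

K ≈ 1.66

C1 and C2 have opposite parity, so for the cis isomer the two substituents are one axial and one equatorial in each chair.
Chair I (isopropyl axial, ethyl equatorial): E = 2.16 kcal/mol; chair II (isopropyl equatorial, ethyl axial): E = 1.76 kcal/mol.
ΔG = 0.40 kcal/mol between the two chairs.
K = exp(ΔG/RT) with R = 1.987×10⁻³ kcal mol⁻¹ K⁻¹ and T = 397 K gives K ≈ 1.66.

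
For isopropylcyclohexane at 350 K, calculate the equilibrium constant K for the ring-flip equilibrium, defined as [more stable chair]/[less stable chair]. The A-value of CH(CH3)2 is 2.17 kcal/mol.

One chair has the isopropyl group axial (E = 2.17 kcal/mol) and the other has it equatorial (E = 0).
ΔG = 2.17 kcal/mol between the two chairs.
K = exp(ΔG/RT) with R = 1.987×10⁻³ kcal mol⁻¹ K⁻¹ and T = 350 K gives K ≈ 22.7.

K ≈ 22.7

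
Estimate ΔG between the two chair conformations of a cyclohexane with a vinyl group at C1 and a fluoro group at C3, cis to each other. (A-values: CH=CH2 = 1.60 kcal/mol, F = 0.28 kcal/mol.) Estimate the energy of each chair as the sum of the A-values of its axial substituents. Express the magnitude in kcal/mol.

C1 and C3 have the same parity, so for the cis isomer the two substituents are e,e in one chair and a,a in the other.
Chair I (vinyl axial, fluoro axial): E = 1.88 kcal/mol.
Chair II (vinyl equatorial, fluoro equatorial): E = 0.00 kcal/mol.
ΔE = 1.88 − 0.00 = 1.88 kcal/mol; chair II is more stable.

1.88 kcal/mol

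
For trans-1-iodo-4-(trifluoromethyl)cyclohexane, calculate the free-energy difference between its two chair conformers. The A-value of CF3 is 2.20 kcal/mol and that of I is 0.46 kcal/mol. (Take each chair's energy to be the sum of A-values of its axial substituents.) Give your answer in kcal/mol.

C1 and C4 have opposite parity, so for the trans isomer the two substituents are e,e in one chair and a,a in the other.
Chair I (trifluoromethyl axial, iodo axial): E = 2.66 kcal/mol.
Chair II (trifluoromethyl equatorial, iodo equatorial): E = 0.00 kcal/mol.
ΔE = 2.66 − 0.00 = 2.66 kcal/mol; chair II is more stable.

2.66 kcal/mol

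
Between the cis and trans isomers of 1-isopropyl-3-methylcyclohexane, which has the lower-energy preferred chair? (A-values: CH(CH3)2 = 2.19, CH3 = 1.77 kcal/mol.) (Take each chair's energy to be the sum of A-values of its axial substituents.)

cis

At 1,3 positions (parity same): cis → (e,e or a,a); trans → (a,e or e,a).
Best chair for cis: E = 0.00 kcal/mol; best chair for trans: E = 1.77 kcal/mol.
The cis isomer is lower by 1.77 kcal/mol.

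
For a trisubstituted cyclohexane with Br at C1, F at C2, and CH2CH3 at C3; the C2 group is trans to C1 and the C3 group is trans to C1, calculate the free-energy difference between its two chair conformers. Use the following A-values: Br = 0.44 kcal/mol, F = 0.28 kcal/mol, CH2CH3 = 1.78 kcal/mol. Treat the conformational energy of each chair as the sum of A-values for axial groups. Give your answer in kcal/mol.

1.06 kcal/mol

Chair I (bromo axial, fluoro axial, ethyl equatorial): E = 0.72 kcal/mol.
Chair II (bromo equatorial, fluoro equatorial, ethyl axial): E = 1.78 kcal/mol.
ΔE = 1.78 − 0.72 = 1.06 kcal/mol; chair I is more stable.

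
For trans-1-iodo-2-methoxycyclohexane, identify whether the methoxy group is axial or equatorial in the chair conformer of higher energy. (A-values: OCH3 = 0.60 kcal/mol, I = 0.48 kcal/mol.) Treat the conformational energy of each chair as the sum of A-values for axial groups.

C1 and C2 have opposite parity, so for the trans isomer the two substituents are e,e in one chair and a,a in the other.
Chair I (methoxy axial, iodo axial): E = 1.08 kcal/mol.
Chair II (methoxy equatorial, iodo equatorial): E = 0.00 kcal/mol.
Chair I is the less stable (higher-energy) conformer, and in that chair the methoxy group is axial.

axial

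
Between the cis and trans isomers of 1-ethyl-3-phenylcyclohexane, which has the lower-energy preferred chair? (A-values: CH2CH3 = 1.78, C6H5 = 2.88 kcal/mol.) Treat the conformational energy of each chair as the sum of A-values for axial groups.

At 1,3 positions (parity same): cis → (e,e or a,a); trans → (a,e or e,a).
Best chair for cis: E = 0.00 kcal/mol; best chair for trans: E = 1.78 kcal/mol.
The cis isomer is lower by 1.78 kcal/mol.

cis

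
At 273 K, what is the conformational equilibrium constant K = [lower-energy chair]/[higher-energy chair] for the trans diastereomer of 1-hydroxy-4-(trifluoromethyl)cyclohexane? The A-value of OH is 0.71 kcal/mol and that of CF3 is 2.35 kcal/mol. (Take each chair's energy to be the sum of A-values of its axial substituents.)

K ≈ 282

C1 and C4 have opposite parity, so for the trans isomer the two substituents are e,e in one chair and a,a in the other.
Chair I (hydroxyl axial, trifluoromethyl axial): E = 3.06 kcal/mol; chair II (hydroxyl equatorial, trifluoromethyl equatorial): E = 0.00 kcal/mol.
ΔG = 3.06 kcal/mol between the two chairs.
K = exp(ΔG/RT) with R = 1.987×10⁻³ kcal mol⁻¹ K⁻¹ and T = 273 K gives K ≈ 282.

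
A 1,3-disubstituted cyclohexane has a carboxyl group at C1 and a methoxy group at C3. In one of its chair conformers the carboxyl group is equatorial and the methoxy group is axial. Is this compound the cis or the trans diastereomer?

C1 and C3 have the same parity, so their axial bonds point in the same direction.
With same-parity carbons, two substituents on the same face are both axial or both equatorial; opposite faces give one of each.
Here the groups are equatorial/axial → opposite face → trans.

trans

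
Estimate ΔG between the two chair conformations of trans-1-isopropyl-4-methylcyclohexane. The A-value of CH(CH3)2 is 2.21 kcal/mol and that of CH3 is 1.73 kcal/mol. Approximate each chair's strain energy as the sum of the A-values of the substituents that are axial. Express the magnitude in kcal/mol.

C1 and C4 have opposite parity, so for the trans isomer the two substituents are e,e in one chair and a,a in the other.
Chair I (isopropyl axial, methyl axial): E = 3.94 kcal/mol.
Chair II (isopropyl equatorial, methyl equatorial): E = 0.00 kcal/mol.
ΔE = 3.94 − 0.00 = 3.94 kcal/mol; chair II is more stable.

3.94 kcal/mol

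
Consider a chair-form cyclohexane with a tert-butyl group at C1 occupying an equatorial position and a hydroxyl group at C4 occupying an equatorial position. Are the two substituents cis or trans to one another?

C1 and C4 have opposite parity, so their axial bonds point in opposite directions.
With opposite-parity carbons, two substituents on the same face are one axial and one equatorial; opposite faces give both axial or both equatorial.
Here the groups are equatorial/equatorial → opposite face → trans.

trans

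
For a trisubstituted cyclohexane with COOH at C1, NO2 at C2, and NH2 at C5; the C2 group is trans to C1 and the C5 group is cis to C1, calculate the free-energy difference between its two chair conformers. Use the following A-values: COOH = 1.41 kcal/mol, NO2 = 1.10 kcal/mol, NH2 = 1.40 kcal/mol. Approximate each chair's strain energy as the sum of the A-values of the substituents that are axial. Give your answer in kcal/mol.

3.91 kcal/mol

Chair I (carboxyl axial, nitro axial, amino axial): E = 3.91 kcal/mol.
Chair II (carboxyl equatorial, nitro equatorial, amino equatorial): E = 0.00 kcal/mol.
ΔE = 3.91 − 0.00 = 3.91 kcal/mol; chair II is more stable.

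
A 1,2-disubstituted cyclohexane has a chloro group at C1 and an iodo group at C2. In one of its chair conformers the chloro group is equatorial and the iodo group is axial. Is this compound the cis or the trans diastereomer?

C1 and C2 have opposite parity, so their axial bonds point in opposite directions.
With opposite-parity carbons, two substituents on the same face are one axial and one equatorial; opposite faces give both axial or both equatorial.
Here the groups are equatorial/axial → same face → cis.

cis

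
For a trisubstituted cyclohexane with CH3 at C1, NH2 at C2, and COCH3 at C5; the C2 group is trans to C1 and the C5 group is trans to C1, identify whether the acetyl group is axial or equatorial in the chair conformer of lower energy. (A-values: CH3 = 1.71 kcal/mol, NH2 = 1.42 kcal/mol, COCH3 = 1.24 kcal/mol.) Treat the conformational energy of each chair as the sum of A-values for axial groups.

Chair I (methyl axial, amino axial, acetyl equatorial): E = 3.13 kcal/mol.
Chair II (methyl equatorial, amino equatorial, acetyl axial): E = 1.24 kcal/mol.
Chair II is the more stable (lower-energy) conformer, and in that chair the acetyl group is axial.

axial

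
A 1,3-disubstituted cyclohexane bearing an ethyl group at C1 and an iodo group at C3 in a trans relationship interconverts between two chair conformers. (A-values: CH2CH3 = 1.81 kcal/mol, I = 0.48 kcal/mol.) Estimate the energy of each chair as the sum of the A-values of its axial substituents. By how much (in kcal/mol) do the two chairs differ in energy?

1.33 kcal/mol

C1 and C3 have the same parity, so for the trans isomer the two substituents are one axial and one equatorial in each chair.
Chair I (ethyl axial, iodo equatorial): E = 1.81 kcal/mol.
Chair II (ethyl equatorial, iodo axial): E = 0.48 kcal/mol.
ΔE = 1.81 − 0.48 = 1.33 kcal/mol; chair II is more stable.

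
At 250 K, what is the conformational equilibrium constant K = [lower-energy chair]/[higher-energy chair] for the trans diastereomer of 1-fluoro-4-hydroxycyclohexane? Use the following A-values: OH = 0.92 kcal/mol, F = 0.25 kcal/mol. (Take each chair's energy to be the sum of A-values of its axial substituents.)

C1 and C4 have opposite parity, so for the trans isomer the two substituents are e,e in one chair and a,a in the other.
Chair I (hydroxyl axial, fluoro axial): E = 1.17 kcal/mol; chair II (hydroxyl equatorial, fluoro equatorial): E = 0.00 kcal/mol.
ΔG = 1.17 kcal/mol between the two chairs.
K = exp(ΔG/RT) with R = 1.987×10⁻³ kcal mol⁻¹ K⁻¹ and T = 250 K gives K ≈ 10.5.

K ≈ 10.5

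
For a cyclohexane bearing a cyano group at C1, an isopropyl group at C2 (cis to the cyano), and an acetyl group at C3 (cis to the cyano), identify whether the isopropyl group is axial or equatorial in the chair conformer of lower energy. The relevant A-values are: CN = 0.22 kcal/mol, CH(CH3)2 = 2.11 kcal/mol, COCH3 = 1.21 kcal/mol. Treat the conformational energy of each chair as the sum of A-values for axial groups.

equatorial

Chair I (cyano axial, isopropyl equatorial, acetyl axial): E = 1.43 kcal/mol.
Chair II (cyano equatorial, isopropyl axial, acetyl equatorial): E = 2.11 kcal/mol.
Chair I is the more stable (lower-energy) conformer, and in that chair the isopropyl group is equatorial.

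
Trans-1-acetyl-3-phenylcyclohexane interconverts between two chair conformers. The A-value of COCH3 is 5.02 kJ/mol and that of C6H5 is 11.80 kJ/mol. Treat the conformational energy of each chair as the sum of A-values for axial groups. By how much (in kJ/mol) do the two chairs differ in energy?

C1 and C3 have the same parity, so for the trans isomer the two substituents are one axial and one equatorial in each chair.
Chair I (acetyl axial, phenyl equatorial): E = 5.02 kJ/mol.
Chair II (acetyl equatorial, phenyl axial): E = 11.80 kJ/mol.
ΔE = 11.80 − 5.02 = 6.78 kJ/mol; chair I is more stable.

6.78 kJ/mol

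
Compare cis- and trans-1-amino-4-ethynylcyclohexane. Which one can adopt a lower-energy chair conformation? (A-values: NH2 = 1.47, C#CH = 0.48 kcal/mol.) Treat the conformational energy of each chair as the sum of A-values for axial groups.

At 1,4 positions (parity opposite): cis → (a,e or e,a); trans → (e,e or a,a).
Best chair for cis: E = 0.48 kcal/mol; best chair for trans: E = 0.00 kcal/mol.
The trans isomer is lower by 0.48 kcal/mol.

trans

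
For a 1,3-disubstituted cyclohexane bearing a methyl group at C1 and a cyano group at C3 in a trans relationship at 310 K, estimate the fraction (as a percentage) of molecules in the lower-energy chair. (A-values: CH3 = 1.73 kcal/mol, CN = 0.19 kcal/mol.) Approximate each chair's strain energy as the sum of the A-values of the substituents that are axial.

C1 and C3 have the same parity, so for the trans isomer the two substituents are one axial and one equatorial in each chair.
Chair I (methyl axial, cyano equatorial): E = 1.73 kcal/mol; chair II (methyl equatorial, cyano axial): E = 0.19 kcal/mol.
ΔG = 1.54 kcal/mol between the two chairs.
K = exp(ΔG/RT) with R = 1.987×10⁻³ kcal mol⁻¹ K⁻¹ and T = 310 K gives K ≈ 12.2.
Fraction in the lower-energy chair = K/(K+1) = 92.4%.

92.4%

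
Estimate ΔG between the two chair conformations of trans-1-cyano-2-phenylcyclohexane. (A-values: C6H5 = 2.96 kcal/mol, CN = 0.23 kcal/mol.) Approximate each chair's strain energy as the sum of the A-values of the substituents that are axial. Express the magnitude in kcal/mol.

3.19 kcal/mol

C1 and C2 have opposite parity, so for the trans isomer the two substituents are e,e in one chair and a,a in the other.
Chair I (phenyl axial, cyano axial): E = 3.19 kcal/mol.
Chair II (phenyl equatorial, cyano equatorial): E = 0.00 kcal/mol.
ΔE = 3.19 − 0.00 = 3.19 kcal/mol; chair II is more stable.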